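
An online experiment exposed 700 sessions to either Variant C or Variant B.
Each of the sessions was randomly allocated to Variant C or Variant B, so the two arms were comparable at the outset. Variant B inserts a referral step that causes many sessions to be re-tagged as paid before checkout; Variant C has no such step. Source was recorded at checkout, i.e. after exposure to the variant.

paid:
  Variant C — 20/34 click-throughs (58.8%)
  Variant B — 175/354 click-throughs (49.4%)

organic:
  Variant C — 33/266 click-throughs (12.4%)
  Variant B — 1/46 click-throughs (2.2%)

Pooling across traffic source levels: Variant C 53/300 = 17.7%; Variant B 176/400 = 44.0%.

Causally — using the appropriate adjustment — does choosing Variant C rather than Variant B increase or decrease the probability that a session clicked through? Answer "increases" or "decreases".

decreases

The traffic source-specific comparison favours Variant C throughout, but the pooled figures favour Variant B. The question is whether to condition on traffic source.
Traffic source here is a post-treatment variable shaped by the variant; conditioning on it would introduce bias rather than remove it. The overall comparison is the causal one.
Pooled: Variant C 17.7% vs Variant B 44.0%; Variant B is higher overall.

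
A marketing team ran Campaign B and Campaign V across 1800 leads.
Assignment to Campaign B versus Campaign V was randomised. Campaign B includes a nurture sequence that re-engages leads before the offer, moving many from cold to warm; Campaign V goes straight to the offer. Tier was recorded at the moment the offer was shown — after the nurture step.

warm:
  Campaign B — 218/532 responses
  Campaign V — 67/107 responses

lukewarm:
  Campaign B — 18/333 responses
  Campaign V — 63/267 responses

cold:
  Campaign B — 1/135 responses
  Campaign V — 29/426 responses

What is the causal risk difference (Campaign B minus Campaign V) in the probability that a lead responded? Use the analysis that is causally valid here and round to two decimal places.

Within every engagement tier level Campaign V has the higher rate, yet pooled Campaign B does — Simpson's reversal.
The distribution of engagement tier is itself part of what the campaign does — it is an intermediate outcome. Holding it fixed would remove that part of the effect; the total effect is the pooled difference.
The causal difference is the pooled difference: 0.237 − 0.199 = +0.038.

+0.04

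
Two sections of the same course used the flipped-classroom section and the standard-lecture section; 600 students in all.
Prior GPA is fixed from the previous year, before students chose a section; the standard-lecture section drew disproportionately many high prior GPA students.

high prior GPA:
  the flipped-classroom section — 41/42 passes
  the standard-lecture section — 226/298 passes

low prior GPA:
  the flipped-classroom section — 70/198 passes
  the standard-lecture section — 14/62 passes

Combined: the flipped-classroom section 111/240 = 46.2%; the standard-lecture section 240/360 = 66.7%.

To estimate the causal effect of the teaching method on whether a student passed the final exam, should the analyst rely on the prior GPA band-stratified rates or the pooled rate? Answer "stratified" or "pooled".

the flipped-classroom section is higher inside every prior GPA band stratum but the standard-lecture section is higher in aggregate. Whether to stratify depends on how prior GPA band relates to the teaching method.
Prior GPA band satisfies the back-door criterion: it is not a descendant of the teaching method, and it blocks the spurious path from teaching method to outcome. Adjusting for it (i.e., using the within-prior GPA band rates) gives the causal effect.
Within each level — high prior GPA: 97.6% vs 75.8%; low prior GPA: 35.4% vs 22.6% — the flipped-classroom section is higher every time.

stratified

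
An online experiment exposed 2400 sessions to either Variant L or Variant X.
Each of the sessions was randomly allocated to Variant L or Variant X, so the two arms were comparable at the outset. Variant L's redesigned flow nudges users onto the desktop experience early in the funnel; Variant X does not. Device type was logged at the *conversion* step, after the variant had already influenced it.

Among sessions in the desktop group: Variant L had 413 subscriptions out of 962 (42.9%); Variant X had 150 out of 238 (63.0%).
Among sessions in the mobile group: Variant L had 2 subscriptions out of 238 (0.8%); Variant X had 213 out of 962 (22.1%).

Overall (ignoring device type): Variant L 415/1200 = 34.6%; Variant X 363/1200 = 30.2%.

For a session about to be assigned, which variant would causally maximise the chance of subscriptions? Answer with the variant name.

Variant L

Device type is recorded after the variant and is itself shifted by it — it sits on the causal path from variant to outcome. Conditioning on a mediator would strip out part of the effect we want; the pooled comparison gives the total causal effect.
Pooled: Variant L 34.6% vs Variant X 30.2%; Variant L is higher overall.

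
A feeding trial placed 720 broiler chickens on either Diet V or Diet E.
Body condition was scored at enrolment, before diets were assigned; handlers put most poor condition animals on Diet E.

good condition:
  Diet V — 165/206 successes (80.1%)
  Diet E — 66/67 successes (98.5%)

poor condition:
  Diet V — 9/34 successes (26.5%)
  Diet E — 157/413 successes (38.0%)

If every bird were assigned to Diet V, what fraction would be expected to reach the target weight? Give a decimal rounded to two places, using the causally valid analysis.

0.47

Since starting body condition is a pre-existing factor (not a product of the diet) and it affects the outcome on its own, it is a confounder. The stratified rates, not the pooled rate, identify the causal effect.
Standardising Diet V to the population starting body condition mix: 0.379·165/206 + 0.621·9/34 = 0.468.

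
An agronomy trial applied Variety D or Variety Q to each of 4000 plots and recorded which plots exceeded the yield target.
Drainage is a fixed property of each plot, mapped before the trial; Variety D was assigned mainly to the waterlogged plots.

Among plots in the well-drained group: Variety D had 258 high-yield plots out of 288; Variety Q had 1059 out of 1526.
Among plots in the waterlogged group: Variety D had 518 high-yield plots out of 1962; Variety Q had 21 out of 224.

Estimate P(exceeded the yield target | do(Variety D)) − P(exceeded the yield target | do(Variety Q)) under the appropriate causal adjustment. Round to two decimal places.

+0.18

The stratified and pooled comparisons disagree (Variety D wins within each field drainage; Variety Q wins overall), so the answer turns on the causal role of field drainage.
Nothing the variety does changes field drainage; the imbalance is an allocation artefact. With field drainage also predicting the outcome, the pooled figure is confounded, and the within-stratum comparison is the causal one.
Adjusting over the population distribution of field drainage: 0.454·(0.896−0.694) + 0.546·(0.264−0.094) = +0.185.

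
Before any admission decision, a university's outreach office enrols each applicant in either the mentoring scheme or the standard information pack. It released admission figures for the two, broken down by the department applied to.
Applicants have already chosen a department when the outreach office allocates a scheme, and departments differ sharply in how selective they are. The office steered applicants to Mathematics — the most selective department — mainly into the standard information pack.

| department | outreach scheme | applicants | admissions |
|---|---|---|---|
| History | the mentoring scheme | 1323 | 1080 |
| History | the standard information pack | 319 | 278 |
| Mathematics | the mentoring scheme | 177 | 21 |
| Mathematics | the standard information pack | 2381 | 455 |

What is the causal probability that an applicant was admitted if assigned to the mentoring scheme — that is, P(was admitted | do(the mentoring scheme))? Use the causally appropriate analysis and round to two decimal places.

0.39

Within every department level the standard information pack has the higher rate, yet pooled the mentoring scheme does — Simpson's reversal.
Here department is a common cause — it drives both which outreach scheme a case falls under and the outcome. The crude comparison mixes populations; the stratum-specific rates are the causally relevant ones.
Standardising the mentoring scheme to the population department mix: 0.391·1080/1323 + 0.609·21/177 = 0.391.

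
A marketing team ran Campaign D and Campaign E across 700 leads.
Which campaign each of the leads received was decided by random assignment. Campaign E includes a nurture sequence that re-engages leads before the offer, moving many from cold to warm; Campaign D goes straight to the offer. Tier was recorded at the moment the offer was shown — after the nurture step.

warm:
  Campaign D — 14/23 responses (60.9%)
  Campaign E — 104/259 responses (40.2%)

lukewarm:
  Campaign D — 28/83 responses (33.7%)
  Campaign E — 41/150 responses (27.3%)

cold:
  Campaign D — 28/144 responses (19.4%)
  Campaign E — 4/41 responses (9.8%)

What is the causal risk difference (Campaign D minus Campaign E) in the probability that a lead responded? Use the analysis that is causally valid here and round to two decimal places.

Engagement tier is downstream of the campaign. One should not condition on a consequence of treatment, so the overall rates are the right comparison.
The causal difference is the pooled difference: 0.280 − 0.331 = -0.051.

-0.05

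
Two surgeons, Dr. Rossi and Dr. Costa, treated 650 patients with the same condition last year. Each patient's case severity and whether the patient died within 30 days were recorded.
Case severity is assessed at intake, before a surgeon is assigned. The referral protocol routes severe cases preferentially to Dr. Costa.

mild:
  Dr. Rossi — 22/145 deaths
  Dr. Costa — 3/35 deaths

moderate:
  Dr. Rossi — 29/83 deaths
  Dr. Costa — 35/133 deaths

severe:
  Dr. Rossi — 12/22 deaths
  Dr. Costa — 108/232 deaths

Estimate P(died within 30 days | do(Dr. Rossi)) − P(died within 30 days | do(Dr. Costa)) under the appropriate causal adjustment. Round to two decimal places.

+0.08

Within every case severity level Dr. Costa has the lower rate, yet pooled Dr. Rossi does — Simpson's reversal.
The imbalance in case severity arose from how patients were allocated, not from anything the surgeon did; and case severity independently affects the outcome. The pooled gap is confounded — condition on case severity.
Adjusting over the population distribution of case severity: 0.277·(0.152−0.086) + 0.332·(0.349−0.263) + 0.391·(0.545−0.466) = +0.078.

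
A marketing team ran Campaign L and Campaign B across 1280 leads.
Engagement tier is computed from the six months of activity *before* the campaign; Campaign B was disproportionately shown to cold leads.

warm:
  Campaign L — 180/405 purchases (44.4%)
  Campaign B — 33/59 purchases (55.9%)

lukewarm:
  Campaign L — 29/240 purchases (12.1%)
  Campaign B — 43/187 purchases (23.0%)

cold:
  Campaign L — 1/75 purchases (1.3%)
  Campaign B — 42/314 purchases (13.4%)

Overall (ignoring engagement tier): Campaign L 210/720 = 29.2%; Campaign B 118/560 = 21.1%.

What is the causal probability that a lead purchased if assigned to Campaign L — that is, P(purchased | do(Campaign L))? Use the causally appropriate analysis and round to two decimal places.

Within every engagement tier level Campaign B has the higher rate, yet pooled Campaign L does — Simpson's reversal.
Engagement tier differs across campaigns for reasons unrelated to any effect of the campaign itself, and it separately predicts the outcome — a classic confounder. We must compare within engagement tier levels.
Standardising Campaign L to the population engagement tier mix: 0.362·180/405 + 0.334·29/240 + 0.304·1/75 = 0.205.

0.21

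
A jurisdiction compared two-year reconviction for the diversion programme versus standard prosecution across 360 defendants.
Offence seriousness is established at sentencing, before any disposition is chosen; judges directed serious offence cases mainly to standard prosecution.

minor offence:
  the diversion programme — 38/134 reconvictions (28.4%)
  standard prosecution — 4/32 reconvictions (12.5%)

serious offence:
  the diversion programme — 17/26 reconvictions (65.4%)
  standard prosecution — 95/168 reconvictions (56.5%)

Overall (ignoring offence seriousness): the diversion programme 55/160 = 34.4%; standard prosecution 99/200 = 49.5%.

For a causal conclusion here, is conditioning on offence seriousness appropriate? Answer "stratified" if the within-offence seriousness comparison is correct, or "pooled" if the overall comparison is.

The offence seriousness-specific comparison favours standard prosecution throughout, but the pooled figures favour the diversion programme. The question is whether to condition on offence seriousness.
The imbalance in offence seriousness arose from how defendants were allocated, not from anything the disposition did; and offence seriousness independently affects the outcome. The pooled gap is confounded — condition on offence seriousness.
Within each level — minor offence: 28.4% vs 12.5%; serious offence: 65.4% vs 56.5% — standard prosecution is lower every time.

stratified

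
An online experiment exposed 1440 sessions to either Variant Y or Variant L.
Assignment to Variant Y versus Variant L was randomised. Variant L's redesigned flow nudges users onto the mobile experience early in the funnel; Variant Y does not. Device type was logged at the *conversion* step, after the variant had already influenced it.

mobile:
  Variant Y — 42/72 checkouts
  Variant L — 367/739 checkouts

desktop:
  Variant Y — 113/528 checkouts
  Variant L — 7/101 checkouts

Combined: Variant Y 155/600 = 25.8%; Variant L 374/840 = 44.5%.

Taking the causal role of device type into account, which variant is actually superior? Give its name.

Within every device type level Variant Y has the higher rate, yet pooled Variant L does — Simpson's reversal.
Device type lies on the pathway variant → device type → outcome, so adjusting for it blocks the indirect effect. For the total causal effect of variant, use the unadjusted pooled rates.
Pooled: Variant Y 25.8% vs Variant L 44.5%; Variant L is higher overall.

Variant L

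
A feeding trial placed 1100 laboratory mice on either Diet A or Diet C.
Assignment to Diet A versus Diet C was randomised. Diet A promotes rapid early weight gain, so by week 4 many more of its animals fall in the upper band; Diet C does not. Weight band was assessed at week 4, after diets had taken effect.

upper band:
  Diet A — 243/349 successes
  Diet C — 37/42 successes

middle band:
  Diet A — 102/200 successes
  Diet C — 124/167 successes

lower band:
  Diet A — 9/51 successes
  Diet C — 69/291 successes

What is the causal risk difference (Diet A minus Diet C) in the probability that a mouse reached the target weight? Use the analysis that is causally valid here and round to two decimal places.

The distribution of week-4 weight band is itself part of what the diet does — it is an intermediate outcome. Holding it fixed would remove that part of the effect; the total effect is the pooled difference.
The causal difference is the pooled difference: 0.590 − 0.460 = +0.130.

+0.13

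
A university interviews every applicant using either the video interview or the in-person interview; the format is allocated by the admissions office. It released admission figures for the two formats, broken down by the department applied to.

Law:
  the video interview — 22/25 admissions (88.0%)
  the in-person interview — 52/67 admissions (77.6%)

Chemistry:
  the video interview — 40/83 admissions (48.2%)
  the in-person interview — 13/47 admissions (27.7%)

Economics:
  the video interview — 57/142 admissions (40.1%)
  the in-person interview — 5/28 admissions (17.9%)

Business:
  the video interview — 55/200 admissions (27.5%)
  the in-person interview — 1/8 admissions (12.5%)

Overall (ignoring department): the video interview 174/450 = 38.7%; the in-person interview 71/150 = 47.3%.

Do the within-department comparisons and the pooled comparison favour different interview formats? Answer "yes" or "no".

yes

Within each department level (Law 88.0% vs 77.6%; Chemistry 48.2% vs 27.7%; Economics 40.1% vs 17.9%; Business 27.5% vs 12.5%), the video interview has the higher rate every time. Pooled: 38.7% vs 47.3% — the in-person interview has the higher rate overall. The two comparisons disagree.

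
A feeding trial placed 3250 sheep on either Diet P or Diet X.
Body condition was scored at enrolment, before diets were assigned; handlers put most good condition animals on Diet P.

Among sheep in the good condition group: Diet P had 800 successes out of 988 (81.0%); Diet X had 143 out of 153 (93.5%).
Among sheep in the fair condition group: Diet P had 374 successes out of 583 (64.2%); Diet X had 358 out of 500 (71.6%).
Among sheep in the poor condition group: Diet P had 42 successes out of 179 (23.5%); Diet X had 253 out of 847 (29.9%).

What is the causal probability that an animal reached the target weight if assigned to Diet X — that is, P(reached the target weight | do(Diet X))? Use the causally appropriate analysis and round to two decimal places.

0.66

Starting body condition differs across diets for reasons unrelated to any effect of the diet itself, and it separately predicts the outcome — a classic confounder. We must compare within starting body condition levels.
Standardising Diet X to the population starting body condition mix: 0.351·143/153 + 0.333·358/500 + 0.316·253/847 = 0.661.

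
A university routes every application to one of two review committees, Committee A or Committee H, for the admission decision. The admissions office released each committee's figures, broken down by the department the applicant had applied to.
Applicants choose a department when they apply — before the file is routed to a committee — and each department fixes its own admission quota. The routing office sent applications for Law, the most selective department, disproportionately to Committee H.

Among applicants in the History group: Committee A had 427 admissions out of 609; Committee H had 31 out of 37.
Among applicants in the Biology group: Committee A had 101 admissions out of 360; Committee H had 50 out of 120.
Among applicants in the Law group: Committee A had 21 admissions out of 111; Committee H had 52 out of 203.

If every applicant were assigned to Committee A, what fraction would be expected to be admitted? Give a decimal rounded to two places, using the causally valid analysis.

Since department is a pre-existing factor (not a product of the review committee) and it affects the outcome on its own, it is a confounder. The stratified rates, not the pooled rate, identify the causal effect.
Standardising Committee A to the population department mix: 0.449·427/609 + 0.333·101/360 + 0.218·21/111 = 0.449.

0.45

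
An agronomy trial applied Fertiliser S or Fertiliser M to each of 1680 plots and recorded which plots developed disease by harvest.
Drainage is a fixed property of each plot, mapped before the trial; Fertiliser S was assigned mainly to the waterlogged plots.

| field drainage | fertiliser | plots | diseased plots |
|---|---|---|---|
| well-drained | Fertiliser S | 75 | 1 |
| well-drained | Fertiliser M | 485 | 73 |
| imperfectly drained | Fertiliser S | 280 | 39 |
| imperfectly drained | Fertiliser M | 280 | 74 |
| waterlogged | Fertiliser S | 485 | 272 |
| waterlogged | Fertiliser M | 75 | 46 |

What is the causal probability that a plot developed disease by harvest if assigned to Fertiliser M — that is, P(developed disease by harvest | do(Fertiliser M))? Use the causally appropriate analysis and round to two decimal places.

0.34

The field drainage-specific comparison favours Fertiliser S throughout, but the pooled figures favour Fertiliser M. The question is whether to condition on field drainage.
Field drainage satisfies the back-door criterion: it is not a descendant of the fertiliser, and it blocks the spurious path from fertiliser to outcome. Adjusting for it (i.e., using the within-field drainage rates) gives the causal effect.
Standardising Fertiliser M to the population field drainage mix: 0.333·73/485 + 0.333·74/280 + 0.333·46/75 = 0.343.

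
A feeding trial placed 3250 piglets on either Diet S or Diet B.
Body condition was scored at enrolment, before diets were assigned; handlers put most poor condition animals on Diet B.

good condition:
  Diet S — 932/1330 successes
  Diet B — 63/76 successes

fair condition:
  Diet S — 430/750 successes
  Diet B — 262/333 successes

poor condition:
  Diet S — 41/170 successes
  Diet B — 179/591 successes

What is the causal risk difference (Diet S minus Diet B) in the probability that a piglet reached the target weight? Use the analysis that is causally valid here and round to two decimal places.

Here starting body condition is a common cause — it drives both which diet a case falls under and the outcome. The crude comparison mixes populations; the stratum-specific rates are the causally relevant ones.
Adjusting over the population distribution of starting body condition: 0.433·(0.701−0.829) + 0.333·(0.573−0.787) + 0.234·(0.241−0.303) = -0.141.

-0.14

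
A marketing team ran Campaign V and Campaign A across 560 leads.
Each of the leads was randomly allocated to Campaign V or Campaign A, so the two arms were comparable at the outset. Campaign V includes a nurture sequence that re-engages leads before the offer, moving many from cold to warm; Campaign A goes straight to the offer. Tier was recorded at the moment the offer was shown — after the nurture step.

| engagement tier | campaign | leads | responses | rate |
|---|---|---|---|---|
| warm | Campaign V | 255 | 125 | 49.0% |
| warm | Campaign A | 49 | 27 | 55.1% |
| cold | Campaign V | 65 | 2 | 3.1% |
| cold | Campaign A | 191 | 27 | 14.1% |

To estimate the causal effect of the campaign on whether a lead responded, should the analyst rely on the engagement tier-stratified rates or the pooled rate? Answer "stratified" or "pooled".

Engagement tier lies on the pathway campaign → engagement tier → outcome, so adjusting for it blocks the indirect effect. For the total causal effect of campaign, use the unadjusted pooled rates.
Pooled: Campaign V 39.7% vs Campaign A 22.5%; Campaign V is higher overall.

pooled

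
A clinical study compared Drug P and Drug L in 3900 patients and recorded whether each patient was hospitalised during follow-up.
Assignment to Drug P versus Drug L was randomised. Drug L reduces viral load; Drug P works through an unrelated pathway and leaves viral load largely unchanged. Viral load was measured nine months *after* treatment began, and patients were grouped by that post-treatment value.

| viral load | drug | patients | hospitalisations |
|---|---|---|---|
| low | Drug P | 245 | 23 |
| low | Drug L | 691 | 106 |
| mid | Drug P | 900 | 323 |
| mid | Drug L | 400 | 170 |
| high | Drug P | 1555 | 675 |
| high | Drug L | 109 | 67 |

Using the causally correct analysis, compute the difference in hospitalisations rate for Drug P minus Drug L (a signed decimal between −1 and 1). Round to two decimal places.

+0.09

Viral load is recorded after the drug and is itself shifted by it — it sits on the causal path from drug to outcome. Conditioning on a mediator would strip out part of the effect we want; the pooled comparison gives the total causal effect.
The causal difference is the pooled difference: 0.378 − 0.286 = +0.092.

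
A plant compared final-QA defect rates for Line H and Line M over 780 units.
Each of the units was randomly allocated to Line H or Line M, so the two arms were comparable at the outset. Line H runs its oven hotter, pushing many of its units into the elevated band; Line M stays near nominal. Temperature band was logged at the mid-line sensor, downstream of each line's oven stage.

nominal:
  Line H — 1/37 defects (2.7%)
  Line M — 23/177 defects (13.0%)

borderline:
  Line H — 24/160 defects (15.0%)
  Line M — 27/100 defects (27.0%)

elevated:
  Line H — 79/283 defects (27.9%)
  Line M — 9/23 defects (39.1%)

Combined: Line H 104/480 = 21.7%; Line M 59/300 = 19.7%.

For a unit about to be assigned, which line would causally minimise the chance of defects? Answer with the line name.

Because the line influences in-process temperature band, in-process temperature band is a post-treatment mediator, not a confounder. Stratifying on it would bias the estimate; the causal effect is the crude pooled difference.
Pooled: Line H 21.7% vs Line M 19.7%; Line M is lower overall.

Line M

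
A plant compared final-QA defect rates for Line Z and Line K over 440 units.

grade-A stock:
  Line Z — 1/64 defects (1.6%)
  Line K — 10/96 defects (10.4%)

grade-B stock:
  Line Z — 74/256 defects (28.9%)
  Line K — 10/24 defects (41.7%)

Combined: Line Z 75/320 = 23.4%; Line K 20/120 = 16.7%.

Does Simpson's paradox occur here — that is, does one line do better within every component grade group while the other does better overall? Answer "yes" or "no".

Within each component grade level (grade-A stock 1.6% vs 10.4%; grade-B stock 28.9% vs 41.7%), Line Z has the lower rate every time. Pooled: 23.4% vs 16.7% — Line K has the lower rate overall. The two comparisons disagree.

yes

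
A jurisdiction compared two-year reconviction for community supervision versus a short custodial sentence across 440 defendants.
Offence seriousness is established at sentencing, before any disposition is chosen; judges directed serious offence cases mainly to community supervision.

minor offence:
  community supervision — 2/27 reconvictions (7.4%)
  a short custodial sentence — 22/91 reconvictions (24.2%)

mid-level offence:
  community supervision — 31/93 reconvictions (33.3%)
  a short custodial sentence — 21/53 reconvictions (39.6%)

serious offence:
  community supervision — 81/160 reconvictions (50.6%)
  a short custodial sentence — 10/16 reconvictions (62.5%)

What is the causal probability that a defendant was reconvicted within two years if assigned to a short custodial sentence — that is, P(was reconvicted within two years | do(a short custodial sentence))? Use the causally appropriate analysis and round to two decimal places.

0.45

The offence seriousness-specific comparison favours community supervision throughout, but the pooled figures favour a short custodial sentence. The question is whether to condition on offence seriousness.
Since offence seriousness is a pre-existing factor (not a product of the disposition) and it affects the outcome on its own, it is a confounder. The stratified rates, not the pooled rate, identify the causal effect.
Standardising a short custodial sentence to the population offence seriousness mix: 0.268·22/91 + 0.332·21/53 + 0.400·10/16 = 0.446.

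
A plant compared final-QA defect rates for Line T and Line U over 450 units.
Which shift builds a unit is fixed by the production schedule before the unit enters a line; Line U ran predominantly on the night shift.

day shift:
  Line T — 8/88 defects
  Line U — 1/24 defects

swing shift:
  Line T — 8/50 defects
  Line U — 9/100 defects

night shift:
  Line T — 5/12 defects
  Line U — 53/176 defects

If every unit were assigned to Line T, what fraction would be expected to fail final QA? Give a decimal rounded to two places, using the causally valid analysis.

0.25

Line U is lower inside every shift stratum but Line T is lower in aggregate. Whether to stratify depends on how shift relates to the line.
Here shift is a common cause — it drives both which line a case falls under and the outcome. The crude comparison mixes populations; the stratum-specific rates are the causally relevant ones.
Standardising Line T to the population shift mix: 0.249·8/88 + 0.333·8/50 + 0.418·5/12 = 0.250.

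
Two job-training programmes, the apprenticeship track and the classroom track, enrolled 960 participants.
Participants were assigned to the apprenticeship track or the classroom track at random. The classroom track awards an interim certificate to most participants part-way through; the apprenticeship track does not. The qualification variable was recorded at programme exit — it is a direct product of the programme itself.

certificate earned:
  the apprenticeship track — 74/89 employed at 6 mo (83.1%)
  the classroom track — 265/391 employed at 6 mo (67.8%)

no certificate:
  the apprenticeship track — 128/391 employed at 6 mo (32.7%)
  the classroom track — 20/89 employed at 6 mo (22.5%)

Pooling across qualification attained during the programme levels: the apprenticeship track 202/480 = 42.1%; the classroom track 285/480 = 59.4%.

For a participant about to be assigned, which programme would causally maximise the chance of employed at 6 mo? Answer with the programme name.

Stratifying would compare programmes among participants the programmes themselves sorted into qualification attained during the programme groups — a form of selection on an intermediate. The unconditioned pooled rates give the total causal effect.
Pooled: the apprenticeship track 42.1% vs the classroom track 59.4%; the classroom track is higher overall.

the classroom track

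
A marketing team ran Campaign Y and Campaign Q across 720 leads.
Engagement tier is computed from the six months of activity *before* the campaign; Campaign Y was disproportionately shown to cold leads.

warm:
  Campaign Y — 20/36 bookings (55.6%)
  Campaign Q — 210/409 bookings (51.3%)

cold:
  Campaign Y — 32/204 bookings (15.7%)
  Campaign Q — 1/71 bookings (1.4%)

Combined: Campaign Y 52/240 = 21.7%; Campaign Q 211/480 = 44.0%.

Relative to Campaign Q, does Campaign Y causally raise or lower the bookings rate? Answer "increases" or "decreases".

Engagement tier is set before the campaign has any effect — it is not caused by the campaign — and it independently drives the outcome. That makes it a confounder, so the causal comparison is within engagement tier levels.
Within each level — warm: 55.6% vs 51.3%; cold: 15.7% vs 1.4% — Campaign Y is higher every time.

increases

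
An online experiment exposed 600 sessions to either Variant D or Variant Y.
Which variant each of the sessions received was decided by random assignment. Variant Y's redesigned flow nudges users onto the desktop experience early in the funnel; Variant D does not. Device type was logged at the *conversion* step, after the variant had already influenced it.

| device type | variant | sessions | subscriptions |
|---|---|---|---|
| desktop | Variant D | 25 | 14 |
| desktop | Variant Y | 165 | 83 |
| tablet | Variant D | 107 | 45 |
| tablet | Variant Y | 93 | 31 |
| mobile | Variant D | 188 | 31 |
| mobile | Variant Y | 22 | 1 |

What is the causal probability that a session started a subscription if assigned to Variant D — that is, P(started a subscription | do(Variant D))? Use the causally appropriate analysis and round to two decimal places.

0.28

Variant D is higher inside every device type stratum but Variant Y is higher in aggregate. Whether to stratify depends on how device type relates to the variant.
Device type lies on the pathway variant → device type → outcome, so adjusting for it blocks the indirect effect. For the total causal effect of variant, use the unadjusted pooled rates.
So P(outcome | do(Variant D)) is just the pooled rate for Variant D: 90/320 = 0.281.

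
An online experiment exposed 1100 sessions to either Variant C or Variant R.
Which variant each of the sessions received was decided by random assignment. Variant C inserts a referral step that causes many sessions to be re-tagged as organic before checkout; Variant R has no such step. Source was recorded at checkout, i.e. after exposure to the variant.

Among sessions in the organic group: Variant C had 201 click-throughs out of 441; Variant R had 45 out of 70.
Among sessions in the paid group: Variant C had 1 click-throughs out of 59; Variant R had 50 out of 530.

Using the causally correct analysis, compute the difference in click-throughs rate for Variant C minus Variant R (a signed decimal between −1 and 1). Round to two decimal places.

+0.25

Variant R is higher inside every traffic source stratum but Variant C is higher in aggregate. Whether to stratify depends on how traffic source relates to the variant.
The distribution of traffic source is itself part of what the variant does — it is an intermediate outcome. Holding it fixed would remove that part of the effect; the total effect is the pooled difference.
The causal difference is the pooled difference: 0.404 − 0.158 = +0.246.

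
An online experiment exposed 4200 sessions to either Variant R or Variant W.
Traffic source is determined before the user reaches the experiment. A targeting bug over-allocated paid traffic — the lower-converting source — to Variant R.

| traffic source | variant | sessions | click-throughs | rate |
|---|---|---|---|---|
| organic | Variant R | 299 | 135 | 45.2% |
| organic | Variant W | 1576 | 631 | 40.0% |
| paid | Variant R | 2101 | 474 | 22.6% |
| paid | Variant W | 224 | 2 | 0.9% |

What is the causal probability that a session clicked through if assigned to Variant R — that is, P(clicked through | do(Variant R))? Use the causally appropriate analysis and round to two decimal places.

Traffic source satisfies the back-door criterion: it is not a descendant of the variant, and it blocks the spurious path from variant to outcome. Adjusting for it (i.e., using the within-traffic source rates) gives the causal effect.
Standardising Variant R to the population traffic source mix: 0.446·135/299 + 0.554·474/2101 = 0.326.

0.33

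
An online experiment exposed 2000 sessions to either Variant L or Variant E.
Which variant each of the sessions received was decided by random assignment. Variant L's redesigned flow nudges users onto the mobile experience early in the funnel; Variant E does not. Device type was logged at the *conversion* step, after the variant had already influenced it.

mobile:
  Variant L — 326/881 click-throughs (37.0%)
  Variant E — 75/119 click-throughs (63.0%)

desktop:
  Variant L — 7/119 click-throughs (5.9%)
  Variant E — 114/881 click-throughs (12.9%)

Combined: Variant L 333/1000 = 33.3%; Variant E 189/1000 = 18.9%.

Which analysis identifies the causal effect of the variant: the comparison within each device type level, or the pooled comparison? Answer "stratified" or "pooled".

Device type here is a post-treatment variable shaped by the variant; conditioning on it would introduce bias rather than remove it. The overall comparison is the causal one.
Pooled: Variant L 33.3% vs Variant E 18.9%; Variant L is higher overall.

pooled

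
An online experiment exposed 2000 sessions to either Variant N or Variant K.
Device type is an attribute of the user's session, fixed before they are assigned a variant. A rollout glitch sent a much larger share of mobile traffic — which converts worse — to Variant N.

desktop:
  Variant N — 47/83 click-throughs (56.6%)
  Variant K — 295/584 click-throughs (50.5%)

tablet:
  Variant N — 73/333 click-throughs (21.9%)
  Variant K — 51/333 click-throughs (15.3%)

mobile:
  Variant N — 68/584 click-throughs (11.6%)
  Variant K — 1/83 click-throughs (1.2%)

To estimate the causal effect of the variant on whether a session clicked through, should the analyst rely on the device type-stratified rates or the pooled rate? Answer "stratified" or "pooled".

The imbalance in device type arose from how sessions were allocated, not from anything the variant did; and device type independently affects the outcome. The pooled gap is confounded — condition on device type.
Within each level — desktop: 56.6% vs 50.5%; tablet: 21.9% vs 15.3%; mobile: 11.6% vs 1.2% — Variant N is higher every time.

stratified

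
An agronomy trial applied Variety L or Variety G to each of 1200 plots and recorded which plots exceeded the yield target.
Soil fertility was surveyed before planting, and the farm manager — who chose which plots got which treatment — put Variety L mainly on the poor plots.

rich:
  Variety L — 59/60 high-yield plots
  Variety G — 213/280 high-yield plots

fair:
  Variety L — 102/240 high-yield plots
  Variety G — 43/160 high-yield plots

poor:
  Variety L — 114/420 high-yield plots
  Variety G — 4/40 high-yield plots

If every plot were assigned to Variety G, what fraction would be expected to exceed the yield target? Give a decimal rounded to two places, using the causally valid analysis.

0.34

Within every soil fertility level Variety L has the higher rate, yet pooled Variety G does — Simpson's reversal.
Here soil fertility is a common cause — it drives both which variety a case falls under and the outcome. The crude comparison mixes populations; the stratum-specific rates are the causally relevant ones.
Standardising Variety G to the population soil fertility mix: 0.283·213/280 + 0.333·43/160 + 0.383·4/40 = 0.343.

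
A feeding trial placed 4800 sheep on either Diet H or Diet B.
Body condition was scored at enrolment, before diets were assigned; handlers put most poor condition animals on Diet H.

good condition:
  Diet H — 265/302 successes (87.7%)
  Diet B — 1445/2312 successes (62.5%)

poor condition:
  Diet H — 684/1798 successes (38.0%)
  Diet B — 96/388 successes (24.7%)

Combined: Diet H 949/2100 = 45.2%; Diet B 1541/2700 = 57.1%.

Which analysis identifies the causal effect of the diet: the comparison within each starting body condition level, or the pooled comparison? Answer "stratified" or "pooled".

Nothing the diet does changes starting body condition; the imbalance is an allocation artefact. With starting body condition also predicting the outcome, the pooled figure is confounded, and the within-stratum comparison is the causal one.
Within each level — good condition: 87.7% vs 62.5%; poor condition: 38.0% vs 24.7% — Diet H is higher every time.

stratified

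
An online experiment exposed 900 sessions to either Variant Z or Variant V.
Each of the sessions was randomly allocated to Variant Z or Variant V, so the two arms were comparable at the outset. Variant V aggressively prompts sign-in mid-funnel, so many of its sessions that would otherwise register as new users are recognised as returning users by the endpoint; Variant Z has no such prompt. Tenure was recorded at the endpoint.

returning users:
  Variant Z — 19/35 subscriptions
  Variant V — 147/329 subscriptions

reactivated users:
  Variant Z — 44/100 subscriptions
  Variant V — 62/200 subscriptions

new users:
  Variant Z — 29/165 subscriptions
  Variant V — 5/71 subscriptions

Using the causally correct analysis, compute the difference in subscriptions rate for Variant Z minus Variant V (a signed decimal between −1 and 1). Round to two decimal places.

Variant Z is higher inside every user tenure stratum but Variant V is higher in aggregate. Whether to stratify depends on how user tenure relates to the variant.
Because the variant influences user tenure, user tenure is a post-treatment mediator, not a confounder. Stratifying on it would bias the estimate; the causal effect is the crude pooled difference.
The causal difference is the pooled difference: 0.307 − 0.357 = -0.050.

-0.05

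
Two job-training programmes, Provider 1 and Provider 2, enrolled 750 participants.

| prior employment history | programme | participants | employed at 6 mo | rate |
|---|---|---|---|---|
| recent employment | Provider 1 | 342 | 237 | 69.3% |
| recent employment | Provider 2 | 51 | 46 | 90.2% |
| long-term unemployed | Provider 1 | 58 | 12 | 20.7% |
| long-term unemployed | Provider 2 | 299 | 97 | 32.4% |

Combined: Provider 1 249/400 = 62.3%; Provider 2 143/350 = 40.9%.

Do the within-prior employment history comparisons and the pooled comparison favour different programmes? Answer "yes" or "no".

Within each prior employment history level (recent employment 69.3% vs 90.2%; long-term unemployed 20.7% vs 32.4%), Provider 2 has the higher rate every time. Pooled: 62.3% vs 40.9% — Provider 1 has the higher rate overall. The two comparisons disagree.

yes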